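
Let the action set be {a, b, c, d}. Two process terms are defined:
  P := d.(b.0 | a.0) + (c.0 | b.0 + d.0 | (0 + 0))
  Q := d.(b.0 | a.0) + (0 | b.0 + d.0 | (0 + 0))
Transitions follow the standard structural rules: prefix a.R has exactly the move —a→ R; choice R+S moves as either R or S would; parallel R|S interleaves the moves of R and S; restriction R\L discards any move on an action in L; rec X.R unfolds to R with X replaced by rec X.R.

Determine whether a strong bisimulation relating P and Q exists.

not bisimilar

LTS(P): 8 reachable states
  m0 = d.(b.0 | a.0) + (c.0 | b.0 + d.0 | (0 + 0)) :: ··b··> m1, ··c··> m2, ··d··> m3, ··d··> m4
  m1 = c.0 | 0 :: ··c··> m5
  m2 = 0 | b.0 :: ··b··> m5
  m3 = 0 | (0 + 0) :: deadlocked
  m4 = b.0 | a.0 :: ··a··> m6, ··b··> m7
  m5 = 0 | 0 :: deadlocked
  m6 = b.0 | 0 :: ··b··> m5
  m7 = 0 | a.0 :: ··a··> m5
LTS(Q): 6 reachable states
  n0 = d.(b.0 | a.0) + (0 | b.0 + d.0 | (0 + 0)) :: ··b··> n1, ··d··> n2, ··d··> n3
  n1 = 0 | 0 :: deadlocked
  n2 = 0 | (0 + 0) :: deadlocked
  n3 = b.0 | a.0 :: ··a··> n4, ··b··> n5
  n4 = b.0 | 0 :: ··b··> n1
  n5 = 0 | a.0 :: ··a··> n1
Bisimilarity quotient blocks:
  B0 = {m0}
  B1 = {m2, m6, n4}
  B2 = {m3, m5, n1, n2}
  B3 = {m4, n3}
  B4 = {m7, n5}
  B5 = {m1}
  B6 = {n0}
m0 ∈ B0, n0 ∈ B6 → different blocks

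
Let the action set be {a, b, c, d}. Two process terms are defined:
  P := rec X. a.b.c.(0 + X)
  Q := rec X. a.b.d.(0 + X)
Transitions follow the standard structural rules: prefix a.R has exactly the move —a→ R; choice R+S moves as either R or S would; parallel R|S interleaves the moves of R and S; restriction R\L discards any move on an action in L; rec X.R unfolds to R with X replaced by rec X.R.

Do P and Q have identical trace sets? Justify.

LTS(P): 4 reachable states
  u0 = rec X. a.b.c.(0 + X) ⊢ —a→ u1
  u1 = b.c.(0 + (rec X. a.b.c.(0 + X))) ⊢ —b→ u2
  u2 = c.(0 + (rec X. a.b.c.(0 + X))) ⊢ —c→ u3
  u3 = 0 + (rec X. a.b.c.(0 + X)) ⊢ —a→ u1
LTS(Q): 4 reachable states
  v0 = rec X. a.b.d.(0 + X) ⊢ —a→ v1
  v1 = b.d.(0 + (rec X. a.b.d.(0 + X))) ⊢ —b→ v2
  v2 = d.(0 + (rec X. a.b.d.(0 + X))) ⊢ —d→ v3
  v3 = 0 + (rec X. a.b.d.(0 + X)) ⊢ —a→ v1
Trace ⟨abc⟩ through P, begin at {u0}:
  after a @ step 1: {u1}
  after b @ step 2: {u2}
  after c @ step 3: {u3}
  ✓ P
Trace ⟨abc⟩ through Q, begin at {v0}:
  after a @ step 1: {v1}
  after b @ step 2: {v2}
  after c @ step 3: no successor for Q

trace-distinct — witness ⟨abc⟩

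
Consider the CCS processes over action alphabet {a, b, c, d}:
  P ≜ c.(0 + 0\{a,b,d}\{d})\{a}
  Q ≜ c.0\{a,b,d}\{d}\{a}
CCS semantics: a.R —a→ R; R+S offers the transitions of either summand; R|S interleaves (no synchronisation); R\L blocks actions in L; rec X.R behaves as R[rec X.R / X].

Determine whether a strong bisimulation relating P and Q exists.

Reachable graph of P (2 states):
  s0 = c.(0 + 0\{a,b,d}\{d})\{a} → ··c··> s1
  s1 = (0 + 0\{a,b,d}\{d})\{a} → ·
Reachable graph of Q (2 states):
  t0 = c.0\{a,b,d}\{d}\{a} → ··c··> t1
  t1 = 0\{a,b,d}\{d}\{a} → ·
Bisimilarity quotient blocks:
  B0 = {s0, t0}
  B1 = {s1, t1}
s0 ∈ B0, t0 ∈ B0 → same block

P ~ Q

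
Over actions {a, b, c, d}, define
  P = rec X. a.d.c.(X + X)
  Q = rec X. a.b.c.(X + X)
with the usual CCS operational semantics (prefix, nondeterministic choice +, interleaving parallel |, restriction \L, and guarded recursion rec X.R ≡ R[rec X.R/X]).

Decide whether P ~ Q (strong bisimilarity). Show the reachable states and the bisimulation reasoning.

P's transition system — 4 states:
  p0 = rec X. a.d.c.(X + X) :: ··a··> p1
  p1 = d.c.((rec X. a.d.c.(X + X)) + (rec X. a.d.c.(X + X))) :: ··d··> p2
  p2 = c.((rec X. a.d.c.(X + X)) + (rec X. a.d.c.(X + X))) :: ··c··> p3
  p3 = (rec X. a.d.c.(X + X)) + (rec X. a.d.c.(X + X)) :: ··a··> p1
Q's transition system — 4 states:
  q0 = rec X. a.b.c.(X + X) :: ··a··> q1
  q1 = b.c.((rec X. a.b.c.(X + X)) + (rec X. a.b.c.(X + X))) :: ··b··> q2
  q2 = c.((rec X. a.b.c.(X + X)) + (rec X. a.b.c.(X + X))) :: ··c··> q3
  q3 = (rec X. a.b.c.(X + X)) + (rec X. a.b.c.(X + X)) :: ··a··> q1
Coarsest stable partition (strong bisimilarity classes):
  B0 = {p0, p3}
  B1 = {p1}
  B2 = {p2}
  B3 = {q0, q3}
  B4 = {q1}
  B5 = {q2}
p0 ∈ B0, q0 ∈ B3 → different blocks

P ≁ Q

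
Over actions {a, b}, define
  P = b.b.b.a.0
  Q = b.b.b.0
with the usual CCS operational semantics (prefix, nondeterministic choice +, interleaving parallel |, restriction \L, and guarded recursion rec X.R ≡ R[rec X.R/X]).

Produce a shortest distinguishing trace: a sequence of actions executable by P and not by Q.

LTS(P): 5 reachable states
  p0 = b.b.b.a.0 | --b--▸ p1
  p1 = b.b.a.0 | --b--▸ p2
  p2 = b.a.0 | --b--▸ p3
  p3 = a.0 | --a--▸ p4
  p4 = 0 | stopped
LTS(Q): 4 reachable states
  q0 = b.b.b.0 | --b--▸ q1
  q1 = b.b.0 | --b--▸ q2
  q2 = b.0 | --b--▸ q3
  q3 = 0 | stopped
Trace ⟨bbba⟩ through P, begin at {p0}:
  step 1 (b): {p1}
  step 2 (b): {p2}
  step 3 (b): {p3}
  step 4 (a): {p4}
  — P admits the full trace.
Trace ⟨bbba⟩ through Q, begin at {q0}:
  step 1 (b): {q1}
  step 2 (b): {q2}
  step 3 (b): {q3}
  step 4 (a): ∅ (Q stuck)

bbba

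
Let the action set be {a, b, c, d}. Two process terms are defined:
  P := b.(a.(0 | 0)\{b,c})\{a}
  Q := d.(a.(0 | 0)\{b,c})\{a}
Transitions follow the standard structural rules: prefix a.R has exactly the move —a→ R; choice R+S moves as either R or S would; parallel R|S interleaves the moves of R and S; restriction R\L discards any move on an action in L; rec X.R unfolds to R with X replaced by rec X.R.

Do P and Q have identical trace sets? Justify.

LTS(P): 2 reachable states
  s0 = b.(a.(0 | 0)\{b,c})\{a} → —b→ s1
  s1 = (a.(0 | 0)\{b,c})\{a} → ∅
LTS(Q): 2 reachable states
  t0 = d.(a.(0 | 0)\{b,c})\{a} → —d→ t1
  t1 = (a.(0 | 0)\{b,c})\{a} → ∅
Executing b from P (initial set {s0}):
  [1] b ⇒ {s1}
  ✓ P
Executing b from Q (initial set {t0}):
  [1] b ⇒ ∅ (Q stuck)

NO — witness ⟨b⟩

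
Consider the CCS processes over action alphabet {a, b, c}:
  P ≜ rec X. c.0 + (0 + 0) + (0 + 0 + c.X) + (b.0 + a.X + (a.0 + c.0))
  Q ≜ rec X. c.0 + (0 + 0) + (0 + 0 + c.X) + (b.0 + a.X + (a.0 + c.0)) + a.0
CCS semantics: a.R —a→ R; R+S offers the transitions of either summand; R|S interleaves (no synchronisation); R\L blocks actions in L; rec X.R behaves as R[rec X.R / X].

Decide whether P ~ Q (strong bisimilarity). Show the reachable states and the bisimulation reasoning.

P's transition system — 2 states:
  m0 = rec X. c.0 + (0 + 0) + (0 + 0 + c.X) + (b.0 + a.X + (a.0 + c.0)) :: -a-> m0, -a-> m1, -b-> m1, -c-> m0, -c-> m1
  m1 = 0 :: deadlocked
Q's transition system — 2 states:
  n0 = rec X. c.0 + (0 + 0) + (0 + 0 + c.X) + (b.0 + a.X + (a.0 + c.0)) + a.0 :: -a-> n0, -a-> n1, -b-> n1, -c-> n0, -c-> n1
  n1 = 0 :: deadlocked
Partition-refinement fixed point:
  B0 = {m0, n0}
  B1 = {m1, n1}
m0 ∈ B0, n0 ∈ B0 → same block

bisimilar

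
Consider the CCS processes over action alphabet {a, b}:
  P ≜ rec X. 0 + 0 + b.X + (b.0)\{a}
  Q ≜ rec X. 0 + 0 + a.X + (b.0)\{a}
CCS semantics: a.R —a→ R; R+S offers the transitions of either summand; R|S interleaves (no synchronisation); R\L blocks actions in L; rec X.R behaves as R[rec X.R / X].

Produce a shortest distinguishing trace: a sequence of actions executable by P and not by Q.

bb

Reachable graph of P (2 states):
  s0 = rec X. 0 + 0 + b.X + (b.0)\{a} | —b→ s0, —b→ s1
  s1 = 0\{a} | ·
Reachable graph of Q (2 states):
  t0 = rec X. 0 + 0 + a.X + (b.0)\{a} | —a→ t0, —b→ t1
  t1 = 0\{a} | ·
Trace ⟨bb⟩ through P, begin at {s0}:
  step 1 (b): {s0, s1}
  step 2 (b): {s0, s1}
  P completes σ.
Trace ⟨bb⟩ through Q, begin at {t0}:
  step 1 (b): {t1}
  step 2 (b): ∅ (Q stuck)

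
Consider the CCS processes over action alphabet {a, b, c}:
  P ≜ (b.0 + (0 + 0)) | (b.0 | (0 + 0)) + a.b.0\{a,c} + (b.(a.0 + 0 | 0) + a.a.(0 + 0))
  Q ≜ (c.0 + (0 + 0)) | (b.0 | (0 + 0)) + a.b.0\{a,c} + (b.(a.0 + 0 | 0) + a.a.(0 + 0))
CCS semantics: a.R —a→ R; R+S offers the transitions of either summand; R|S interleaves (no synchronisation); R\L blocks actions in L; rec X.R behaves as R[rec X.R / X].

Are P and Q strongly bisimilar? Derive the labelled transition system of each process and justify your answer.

NO

P's transition system — 10 states:
  s0 = (b.0 + (0 + 0)) | (b.0 | (0 + 0)) + a.b.0\{a,c} + (b.(a.0 + 0 | 0) + a.a.(0 + 0)) ⊢ -a-> s1, -a-> s2, -b-> s3, -b-> s4, -b-> s5
  s1 = a.(0 + 0) ⊢ -a-> s6
  s2 = b.0\{a,c} ⊢ -b-> s7
  s3 = (b.0 + (0 + 0)) | (0 | (0 + 0)) ⊢ -b-> s8
  s4 = 0 | (b.0 | (0 + 0)) ⊢ -b-> s8
  s5 = a.0 + 0 | 0 ⊢ -a-> s9
  s6 = 0 + 0 ⊢ (no moves)
  s7 = 0\{a,c} ⊢ (no moves)
  s8 = 0 | (0 | (0 + 0)) ⊢ (no moves)
  s9 = 0 ⊢ (no moves)
Q's transition system — 10 states:
  t0 = (c.0 + (0 + 0)) | (b.0 | (0 + 0)) + a.b.0\{a,c} + (b.(a.0 + 0 | 0) + a.a.(0 + 0)) ⊢ -a-> t1, -a-> t2, -b-> t3, -b-> t4, -c-> t5
  t1 = a.(0 + 0) ⊢ -a-> t6
  t2 = b.0\{a,c} ⊢ -b-> t7
  t3 = (c.0 + (0 + 0)) | (0 | (0 + 0)) ⊢ -c-> t8
  t4 = a.0 + 0 | 0 ⊢ -a-> t9
  t5 = 0 | (b.0 | (0 + 0)) ⊢ -b-> t8
  t6 = 0 + 0 ⊢ (no moves)
  t7 = 0\{a,c} ⊢ (no moves)
  t8 = 0 | (0 | (0 + 0)) ⊢ (no moves)
  t9 = 0 ⊢ (no moves)
Coarsest stable partition (strong bisimilarity classes):
  B0 = {s0}
  B1 = {s1, s5, t1, t4}
  B2 = {s6, s7, s8, s9, t6, t7, t8, t9}
  B3 = {s2, s3, s4, t2, t5}
  B4 = {t0}
  B5 = {t3}
s0 ∈ B0, t0 ∈ B4 → different blocks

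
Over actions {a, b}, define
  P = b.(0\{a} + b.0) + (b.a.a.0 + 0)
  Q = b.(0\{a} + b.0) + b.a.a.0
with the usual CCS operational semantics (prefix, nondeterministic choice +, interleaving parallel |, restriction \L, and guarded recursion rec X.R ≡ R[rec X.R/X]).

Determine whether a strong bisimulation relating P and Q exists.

YES

P's transition system — 5 states:
  p0 = b.(0\{a} + b.0) + (b.a.a.0 + 0) | =b=> p1, =b=> p2
  p1 = 0\{a} + b.0 | =b=> p3
  p2 = a.a.0 | =a=> p4
  p3 = 0 | ·
  p4 = a.0 | =a=> p3
Q's transition system — 5 states:
  q0 = b.(0\{a} + b.0) + b.a.a.0 | =b=> q1, =b=> q2
  q1 = 0\{a} + b.0 | =b=> q3
  q2 = a.a.0 | =a=> q4
  q3 = 0 | ·
  q4 = a.0 | =a=> q3
Partition-refinement fixed point:
  B0 = {p0, q0}
  B1 = {p1, q1}
  B2 = {p3, q3}
  B3 = {p2, q2}
  B4 = {p4, q4}
p0 ∈ B0, q0 ∈ B0 → same block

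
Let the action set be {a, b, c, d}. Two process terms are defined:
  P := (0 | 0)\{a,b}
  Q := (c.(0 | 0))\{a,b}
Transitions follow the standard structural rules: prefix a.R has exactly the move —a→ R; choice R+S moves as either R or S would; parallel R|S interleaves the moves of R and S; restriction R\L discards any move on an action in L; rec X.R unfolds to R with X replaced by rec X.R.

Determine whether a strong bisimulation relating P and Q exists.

P ≁ Q

Reachable graph of P (1 states):
  p0 = (0 | 0)\{a,b} → deadlocked
Reachable graph of Q (2 states):
  q0 = (c.(0 | 0))\{a,b} → ··c··> q1
  q1 = (0 | 0)\{a,b} → deadlocked
Bisimilarity quotient blocks:
  B0 = {p0, q1}
  B1 = {q0}
p0 ∈ B0, q0 ∈ B1 → different blocks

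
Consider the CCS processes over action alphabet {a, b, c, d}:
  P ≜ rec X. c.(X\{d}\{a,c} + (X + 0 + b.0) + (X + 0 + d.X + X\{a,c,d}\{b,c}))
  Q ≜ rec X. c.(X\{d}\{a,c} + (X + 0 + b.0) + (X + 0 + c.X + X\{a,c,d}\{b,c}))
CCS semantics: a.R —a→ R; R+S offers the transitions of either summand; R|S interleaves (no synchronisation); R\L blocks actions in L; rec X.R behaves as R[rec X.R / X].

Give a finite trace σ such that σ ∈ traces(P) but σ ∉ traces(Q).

cd

LTS(P): 3 reachable states
  u0 = rec X. c.(X\{d}\{a,c} + (X + 0 + b.0) + (X + 0 + d.X + X\{a,c,d}\{b,c})) | =c=> u1
  u1 = (rec X. c.(X\{d}\{a,c} + (X + 0 + b.0) + (X + 0 + d.X + X\{a,c,d}\{b,c})))\{d}\{a,c} + ((rec X. c.(X\{d}\{a,c} + (X + 0 + b.0) + (X + 0 + d.X + X\{a,c,d}\{b,c}))) + 0 + b.0) + ((rec X. c.(X\{d}\{a,c} + (X + 0 + b.0) + (X + 0 + d.X + X\{a,c,d}\{b,c}))) + 0 + d.(rec X. c.(X\{d}\{a,c} + (X + 0 + b.0) + (X + 0 + d.X + X\{a,c,d}\{b,c}))) + (rec X. c.(X\{d}\{a,c} + (X + 0 + b.0) + (X + 0 + d.X + X\{a,c,d}\{b,c})))\{a,c,d}\{b,c}) | =b=> u2, =c=> u1, =d=> u0
  u2 = 0 | (no moves)
LTS(Q): 3 reachable states
  v0 = rec X. c.(X\{d}\{a,c} + (X + 0 + b.0) + (X + 0 + c.X + X\{a,c,d}\{b,c})) | =c=> v1
  v1 = (rec X. c.(X\{d}\{a,c} + (X + 0 + b.0) + (X + 0 + c.X + X\{a,c,d}\{b,c})))\{d}\{a,c} + ((rec X. c.(X\{d}\{a,c} + (X + 0 + b.0) + (X + 0 + c.X + X\{a,c,d}\{b,c}))) + 0 + b.0) + ((rec X. c.(X\{d}\{a,c} + (X + 0 + b.0) + (X + 0 + c.X + X\{a,c,d}\{b,c}))) + 0 + c.(rec X. c.(X\{d}\{a,c} + (X + 0 + b.0) + (X + 0 + c.X + X\{a,c,d}\{b,c}))) + (rec X. c.(X\{d}\{a,c} + (X + 0 + b.0) + (X + 0 + c.X + X\{a,c,d}\{b,c})))\{a,c,d}\{b,c}) | =b=> v2, =c=> v0, =c=> v1
  v2 = 0 | (no moves)
Run σ = ⟨cd⟩ on P: start {u0}
  [1] c ⇒ {u1}
  [2] d ⇒ {u0}
  ✓ P
Run σ = ⟨cd⟩ on Q: start {v0}
  [1] c ⇒ {v1}
  [2] d ⇒ ∅  — Q cannot continue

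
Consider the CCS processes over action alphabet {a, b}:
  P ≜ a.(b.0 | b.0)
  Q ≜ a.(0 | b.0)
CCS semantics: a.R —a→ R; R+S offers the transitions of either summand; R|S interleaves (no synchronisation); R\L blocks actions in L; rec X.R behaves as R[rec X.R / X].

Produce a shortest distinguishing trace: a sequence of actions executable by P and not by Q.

LTS(P): 5 reachable states
  p0 = a.(b.0 | b.0) | —a→ p1
  p1 = b.0 | b.0 | —b→ p2, —b→ p3
  p2 = 0 | b.0 | —b→ p4
  p3 = b.0 | 0 | —b→ p4
  p4 = 0 | 0 | (no moves)
LTS(Q): 3 reachable states
  q0 = a.(0 | b.0) | —a→ q1
  q1 = 0 | b.0 | —b→ q2
  q2 = 0 | 0 | (no moves)
Executing abb from P (initial set {p0}):
  [1] a ⇒ {p1}
  [2] b ⇒ {p2, p3}
  [3] b ⇒ {p4}
  — P admits the full trace.
Executing abb from Q (initial set {q0}):
  [1] a ⇒ {q1}
  [2] b ⇒ {q2}
  [3] b ⇒ ∅ (Q stuck)

abb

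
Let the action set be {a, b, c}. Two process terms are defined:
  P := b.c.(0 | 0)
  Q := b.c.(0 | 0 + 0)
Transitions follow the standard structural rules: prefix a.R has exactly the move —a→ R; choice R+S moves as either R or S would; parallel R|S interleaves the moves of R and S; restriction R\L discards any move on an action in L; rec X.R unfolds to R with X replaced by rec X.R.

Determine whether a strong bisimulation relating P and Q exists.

Reachable graph of P (3 states):
  p0 = b.c.(0 | 0) ⊢ —b→ p1
  p1 = c.(0 | 0) ⊢ —c→ p2
  p2 = 0 | 0 ⊢ ∅
Reachable graph of Q (3 states):
  q0 = b.c.(0 | 0 + 0) ⊢ —b→ q1
  q1 = c.(0 | 0 + 0) ⊢ —c→ q2
  q2 = 0 | 0 + 0 ⊢ ∅
Partition-refinement fixed point:
  B0 = {p0, q0}
  B1 = {p1, q1}
  B2 = {p2, q2}
p0 ∈ B0, q0 ∈ B0 → same block

YES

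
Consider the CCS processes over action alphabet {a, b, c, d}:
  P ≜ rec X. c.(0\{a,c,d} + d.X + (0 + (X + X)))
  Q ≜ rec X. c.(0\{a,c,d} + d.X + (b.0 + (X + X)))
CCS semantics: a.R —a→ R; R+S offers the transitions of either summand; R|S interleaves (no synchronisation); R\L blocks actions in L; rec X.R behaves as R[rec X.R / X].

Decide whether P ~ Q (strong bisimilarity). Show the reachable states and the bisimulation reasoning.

NO

Reachable graph of P (2 states):
  u0 = rec X. c.(0\{a,c,d} + d.X + (0 + (X + X))) | =c=> u1
  u1 = 0\{a,c,d} + d.(rec X. c.(0\{a,c,d} + d.X + (0 + (X + X)))) + (0 + ((rec X. c.(0\{a,c,d} + d.X + (0 + (X + X)))) + (rec X. c.(0\{a,c,d} + d.X + (0 + (X + X)))))) | =c=> u1, =d=> u0
Reachable graph of Q (3 states):
  v0 = rec X. c.(0\{a,c,d} + d.X + (b.0 + (X + X))) | =c=> v1
  v1 = 0\{a,c,d} + d.(rec X. c.(0\{a,c,d} + d.X + (b.0 + (X + X)))) + (b.0 + ((rec X. c.(0\{a,c,d} + d.X + (b.0 + (X + X)))) + (rec X. c.(0\{a,c,d} + d.X + (b.0 + (X + X)))))) | =b=> v2, =c=> v1, =d=> v0
  v2 = 0 | deadlocked
Coarsest stable partition (strong bisimilarity classes):
  B0 = {u0}
  B1 = {u1}
  B2 = {v0}
  B3 = {v1}
  B4 = {v2}
u0 ∈ B0, v0 ∈ B2 → different blocks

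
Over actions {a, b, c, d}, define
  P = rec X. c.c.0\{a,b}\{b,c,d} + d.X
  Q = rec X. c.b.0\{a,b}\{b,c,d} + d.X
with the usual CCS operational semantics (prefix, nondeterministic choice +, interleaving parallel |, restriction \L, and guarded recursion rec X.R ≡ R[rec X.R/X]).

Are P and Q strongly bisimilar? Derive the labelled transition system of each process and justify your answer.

not bisimilar

P's transition system — 3 states:
  m0 = rec X. c.c.0\{a,b}\{b,c,d} + d.X has moves =c=> m1, =d=> m0
  m1 = c.0\{a,b}\{b,c,d} has moves =c=> m2
  m2 = 0\{a,b}\{b,c,d} has moves ∅
Q's transition system — 3 states:
  n0 = rec X. c.b.0\{a,b}\{b,c,d} + d.X has moves =c=> n1, =d=> n0
  n1 = b.0\{a,b}\{b,c,d} has moves =b=> n2
  n2 = 0\{a,b}\{b,c,d} has moves ∅
Partition-refinement fixed point:
  B0 = {m0}
  B1 = {m1}
  B2 = {m2, n2}
  B3 = {n0}
  B4 = {n1}
m0 ∈ B0, n0 ∈ B3 → different blocks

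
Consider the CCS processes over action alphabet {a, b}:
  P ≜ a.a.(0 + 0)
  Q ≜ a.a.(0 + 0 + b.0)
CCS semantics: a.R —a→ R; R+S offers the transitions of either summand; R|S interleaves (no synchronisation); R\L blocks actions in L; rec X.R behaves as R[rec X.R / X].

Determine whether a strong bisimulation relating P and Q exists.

LTS(P): 3 reachable states
  u0 = a.a.(0 + 0) | --a--▸ u1
  u1 = a.(0 + 0) | --a--▸ u2
  u2 = 0 + 0 | (no moves)
LTS(Q): 4 reachable states
  v0 = a.a.(0 + 0 + b.0) | --a--▸ v1
  v1 = a.(0 + 0 + b.0) | --a--▸ v2
  v2 = 0 + 0 + b.0 | --b--▸ v3
  v3 = 0 | (no moves)
Partition-refinement fixed point:
  B0 = {u0}
  B1 = {u1}
  B2 = {u2, v3}
  B3 = {v0}
  B4 = {v1}
  B5 = {v2}
u0 ∈ B0, v0 ∈ B3 → different blocks

NO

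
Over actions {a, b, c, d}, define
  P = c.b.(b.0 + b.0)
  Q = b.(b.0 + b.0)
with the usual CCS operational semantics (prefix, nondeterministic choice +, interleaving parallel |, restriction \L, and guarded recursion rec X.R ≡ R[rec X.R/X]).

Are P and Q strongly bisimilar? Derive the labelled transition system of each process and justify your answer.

NO

P's transition system — 4 states:
  s0 = c.b.(b.0 + b.0) | ··c··> s1
  s1 = b.(b.0 + b.0) | ··b··> s2
  s2 = b.0 + b.0 | ··b··> s3
  s3 = 0 | stopped
Q's transition system — 3 states:
  t0 = b.(b.0 + b.0) | ··b··> t1
  t1 = b.0 + b.0 | ··b··> t2
  t2 = 0 | stopped
Partition-refinement fixed point:
  B0 = {s0}
  B1 = {s1, t0}
  B2 = {s2, t1}
  B3 = {s3, t2}
s0 ∈ B0, t0 ∈ B1 → different blocks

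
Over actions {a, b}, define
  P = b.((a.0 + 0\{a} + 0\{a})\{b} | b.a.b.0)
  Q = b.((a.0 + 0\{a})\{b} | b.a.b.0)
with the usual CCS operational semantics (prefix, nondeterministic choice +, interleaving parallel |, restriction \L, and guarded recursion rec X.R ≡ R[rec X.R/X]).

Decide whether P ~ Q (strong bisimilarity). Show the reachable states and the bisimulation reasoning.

LTS(P): 9 reachable states
  m0 = b.((a.0 + 0\{a} + 0\{a})\{b} | b.a.b.0) :: =b=> m1
  m1 = (a.0 + 0\{a} + 0\{a})\{b} | b.a.b.0 :: =a=> m2, =b=> m3
  m2 = 0\{b} | b.a.b.0 :: =b=> m4
  m3 = (a.0 + 0\{a} + 0\{a})\{b} | a.b.0 :: =a=> m4, =a=> m5
  m4 = 0\{b} | a.b.0 :: =a=> m6
  m5 = (a.0 + 0\{a} + 0\{a})\{b} | b.0 :: =a=> m6, =b=> m7
  m6 = 0\{b} | b.0 :: =b=> m8
  m7 = (a.0 + 0\{a} + 0\{a})\{b} | 0 :: =a=> m8
  m8 = 0\{b} | 0 :: (no moves)
LTS(Q): 9 reachable states
  n0 = b.((a.0 + 0\{a})\{b} | b.a.b.0) :: =b=> n1
  n1 = (a.0 + 0\{a})\{b} | b.a.b.0 :: =a=> n2, =b=> n3
  n2 = 0\{b} | b.a.b.0 :: =b=> n4
  n3 = (a.0 + 0\{a})\{b} | a.b.0 :: =a=> n4, =a=> n5
  n4 = 0\{b} | a.b.0 :: =a=> n6
  n5 = (a.0 + 0\{a})\{b} | b.0 :: =a=> n6, =b=> n7
  n6 = 0\{b} | b.0 :: =b=> n8
  n7 = (a.0 + 0\{a})\{b} | 0 :: =a=> n8
  n8 = 0\{b} | 0 :: (no moves)
Partition-refinement fixed point:
  B0 = {m0, n0}
  B1 = {m1, n1}
  B2 = {m2, n2}
  B3 = {m4, n4}
  B4 = {m6, n6}
  B5 = {m8, n8}
  B6 = {m3, n3}
  B7 = {m5, n5}
  B8 = {m7, n7}
m0 ∈ B0, n0 ∈ B0 → same block

YES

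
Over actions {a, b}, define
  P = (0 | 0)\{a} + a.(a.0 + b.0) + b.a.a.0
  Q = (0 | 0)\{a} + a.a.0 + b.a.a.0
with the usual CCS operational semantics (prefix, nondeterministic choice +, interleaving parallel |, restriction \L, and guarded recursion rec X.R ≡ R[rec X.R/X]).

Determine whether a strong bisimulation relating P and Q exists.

P ≁ Q

P's transition system — 5 states:
  m0 = (0 | 0)\{a} + a.(a.0 + b.0) + b.a.a.0 | =a=> m1, =b=> m2
  m1 = a.0 + b.0 | =a=> m3, =b=> m3
  m2 = a.a.0 | =a=> m4
  m3 = 0 | stopped
  m4 = a.0 | =a=> m3
Q's transition system — 4 states:
  n0 = (0 | 0)\{a} + a.a.0 + b.a.a.0 | =a=> n1, =b=> n2
  n1 = a.0 | =a=> n3
  n2 = a.a.0 | =a=> n1
  n3 = 0 | stopped
Coarsest stable partition (strong bisimilarity classes):
  B0 = {m0}
  B1 = {m1}
  B2 = {m3, n3}
  B3 = {m2, n2}
  B4 = {m4, n1}
  B5 = {n0}
m0 ∈ B0, n0 ∈ B5 → different blocks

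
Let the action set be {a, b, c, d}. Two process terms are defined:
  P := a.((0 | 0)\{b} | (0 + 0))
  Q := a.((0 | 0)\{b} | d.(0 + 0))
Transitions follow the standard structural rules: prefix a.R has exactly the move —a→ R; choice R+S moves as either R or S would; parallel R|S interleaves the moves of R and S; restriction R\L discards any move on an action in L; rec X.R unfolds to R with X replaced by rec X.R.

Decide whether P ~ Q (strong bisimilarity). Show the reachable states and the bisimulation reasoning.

P's transition system — 2 states:
  u0 = a.((0 | 0)\{b} | (0 + 0)) :: =a=> u1
  u1 = (0 | 0)\{b} | (0 + 0) :: deadlocked
Q's transition system — 3 states:
  v0 = a.((0 | 0)\{b} | d.(0 + 0)) :: =a=> v1
  v1 = (0 | 0)\{b} | d.(0 + 0) :: =d=> v2
  v2 = (0 | 0)\{b} | (0 + 0) :: deadlocked
Coarsest stable partition (strong bisimilarity classes):
  B0 = {u0}
  B1 = {u1, v2}
  B2 = {v0}
  B3 = {v1}
u0 ∈ B0, v0 ∈ B2 → different blocks

not bisimilar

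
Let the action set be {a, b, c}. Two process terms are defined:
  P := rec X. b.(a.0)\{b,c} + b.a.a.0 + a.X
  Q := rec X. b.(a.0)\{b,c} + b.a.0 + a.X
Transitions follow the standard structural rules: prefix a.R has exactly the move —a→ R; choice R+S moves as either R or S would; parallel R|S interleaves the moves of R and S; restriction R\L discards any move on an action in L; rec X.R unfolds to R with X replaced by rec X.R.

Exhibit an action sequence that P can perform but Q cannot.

baa

Reachable graph of P (6 states):
  s0 = rec X. b.(a.0)\{b,c} + b.a.a.0 + a.X → -a-> s0, -b-> s1, -b-> s2
  s1 = (a.0)\{b,c} → -a-> s3
  s2 = a.a.0 → -a-> s4
  s3 = 0\{b,c} → ∅
  s4 = a.0 → -a-> s5
  s5 = 0 → ∅
Reachable graph of Q (5 states):
  t0 = rec X. b.(a.0)\{b,c} + b.a.0 + a.X → -a-> t0, -b-> t1, -b-> t2
  t1 = (a.0)\{b,c} → -a-> t3
  t2 = a.0 → -a-> t4
  t3 = 0\{b,c} → ∅
  t4 = 0 → ∅
Run σ = ⟨baa⟩ on P: start {s0}
  step 1 (b): {s1, s2}
  step 2 (a): {s3, s4}
  step 3 (a): {s5}
  — P admits the full trace.
Run σ = ⟨baa⟩ on Q: start {t0}
  step 1 (b): {t1, t2}
  step 2 (a): {t3, t4}
  step 3 (a): no successor for Q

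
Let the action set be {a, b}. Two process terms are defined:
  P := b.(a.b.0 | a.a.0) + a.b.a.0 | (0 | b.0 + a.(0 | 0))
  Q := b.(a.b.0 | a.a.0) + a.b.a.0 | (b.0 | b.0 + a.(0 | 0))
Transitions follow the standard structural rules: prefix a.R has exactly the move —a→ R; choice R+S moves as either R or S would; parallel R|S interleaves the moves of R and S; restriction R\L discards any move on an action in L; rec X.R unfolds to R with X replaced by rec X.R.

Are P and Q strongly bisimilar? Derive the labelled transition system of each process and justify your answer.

LTS(P): 17 reachable states
  s0 = b.(a.b.0 | a.a.0) + a.b.a.0 | (0 | b.0 + a.(0 | 0)) has moves ··a··> s1, ··a··> s2, ··b··> s1, ··b··> s3
  s1 = a.b.a.0 | (0 | 0) has moves ··a··> s4
  s2 = b.a.0 | (0 | b.0 + a.(0 | 0)) has moves ··a··> s4, ··b··> s4, ··b··> s5
  s3 = a.b.0 | a.a.0 has moves ··a··> s6, ··a··> s7
  s4 = b.a.0 | (0 | 0) has moves ··b··> s8
  s5 = a.0 | (0 | b.0 + a.(0 | 0)) has moves ··a··> s8, ··a··> s9, ··b··> s8
  s6 = a.b.0 | a.0 has moves ··a··> s10, ··a··> s11
  s7 = b.0 | a.a.0 has moves ··a··> s11, ··b··> s12
  s8 = a.0 | (0 | 0) has moves ··a··> s13
  s9 = 0 | (0 | b.0 + a.(0 | 0)) has moves ··a··> s13, ··b··> s13
  s10 = a.b.0 | 0 has moves ··a··> s14
  s11 = b.0 | a.0 has moves ··a··> s14, ··b··> s15
  s12 = 0 | a.a.0 has moves ··a··> s15
  s13 = 0 | (0 | 0) has moves (no moves)
  s14 = b.0 | 0 has moves ··b··> s16
  s15 = 0 | a.0 has moves ··a··> s16
  s16 = 0 | 0 has moves (no moves)
LTS(Q): 25 reachable states
  t0 = b.(a.b.0 | a.a.0) + a.b.a.0 | (b.0 | b.0 + a.(0 | 0)) has moves ··a··> t1, ··a··> t2, ··b··> t3, ··b··> t4, ··b··> t5
  t1 = a.b.a.0 | (0 | 0) has moves ··a··> t6
  t2 = b.a.0 | (b.0 | b.0 + a.(0 | 0)) has moves ··a··> t6, ··b··> t7, ··b··> t8, ··b··> t9
  t3 = a.b.0 | a.a.0 has moves ··a··> t10, ··a··> t11
  t4 = a.b.a.0 | (0 | b.0) has moves ··a··> t8, ··b··> t1
  t5 = a.b.a.0 | (b.0 | 0) has moves ··a··> t9, ··b··> t1
  t6 = b.a.0 | (0 | 0) has moves ··b··> t12
  t7 = a.0 | (b.0 | b.0 + a.(0 | 0)) has moves ··a··> t12, ··a··> t13, ··b··> t14, ··b··> t15
  t8 = b.a.0 | (0 | b.0) has moves ··b··> t14, ··b··> t6
  t9 = b.a.0 | (b.0 | 0) has moves ··b··> t15, ··b··> t6
  t10 = a.b.0 | a.0 has moves ··a··> t16, ··a··> t17
  t11 = b.0 | a.a.0 has moves ··a··> t17, ··b··> t18
  t12 = a.0 | (0 | 0) has moves ··a··> t19
  t13 = 0 | (b.0 | b.0 + a.(0 | 0)) has moves ··a··> t19, ··b··> t20, ··b··> t21
  t14 = a.0 | (0 | b.0) has moves ··a··> t20, ··b··> t12
  t15 = a.0 | (b.0 | 0) has moves ··a··> t21, ··b··> t12
  t16 = a.b.0 | 0 has moves ··a··> t22
  t17 = b.0 | a.0 has moves ··a··> t22, ··b··> t23
  t18 = 0 | a.a.0 has moves ··a··> t23
  t19 = 0 | (0 | 0) has moves (no moves)
  t20 = 0 | (0 | b.0) has moves ··b··> t19
  t21 = 0 | (b.0 | 0) has moves ··b··> t19
  t22 = b.0 | 0 has moves ··b··> t24
  t23 = 0 | a.0 has moves ··a··> t24
  t24 = 0 | 0 has moves (no moves)
Bisimilarity quotient blocks:
  B0 = {s0}
  B1 = {s1, t1}
  B2 = {s4, t6}
  B3 = {s15, s8, t12, t23}
  B4 = {s13, s16, t19, t24}
  B5 = {s2}
  B6 = {s5}
  B7 = {s9}
  B8 = {s3, t3}
  B9 = {s7, t11}
  B10 = {s11, t14, t15, t17}
  B11 = {s14, t20, t21, t22}
  B12 = {s12, t18}
  B13 = {s6, t10}
  B14 = {s10, t16}
  B15 = {t0}
  B16 = {t4, t5}
  B17 = {t8, t9}
  B18 = {t2}
  B19 = {t7}
  B20 = {t13}
s0 ∈ B0, t0 ∈ B15 → different blocks

not bisimilar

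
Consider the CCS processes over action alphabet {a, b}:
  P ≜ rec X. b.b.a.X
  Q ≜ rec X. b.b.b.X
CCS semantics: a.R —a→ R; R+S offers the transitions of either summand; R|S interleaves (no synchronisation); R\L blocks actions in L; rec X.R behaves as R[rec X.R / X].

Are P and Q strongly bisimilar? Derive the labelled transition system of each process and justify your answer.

not bisimilar

LTS(P): 3 reachable states
  u0 = rec X. b.b.a.X has moves ··b··> u1
  u1 = b.a.(rec X. b.b.a.X) has moves ··b··> u2
  u2 = a.(rec X. b.b.a.X) has moves ··a··> u0
LTS(Q): 3 reachable states
  v0 = rec X. b.b.b.X has moves ··b··> v1
  v1 = b.b.(rec X. b.b.b.X) has moves ··b··> v2
  v2 = b.(rec X. b.b.b.X) has moves ··b··> v0
Bisimilarity quotient blocks:
  B0 = {u0}
  B1 = {u1}
  B2 = {u2}
  B3 = {v0, v1, v2}
u0 ∈ B0, v0 ∈ B3 → different blocks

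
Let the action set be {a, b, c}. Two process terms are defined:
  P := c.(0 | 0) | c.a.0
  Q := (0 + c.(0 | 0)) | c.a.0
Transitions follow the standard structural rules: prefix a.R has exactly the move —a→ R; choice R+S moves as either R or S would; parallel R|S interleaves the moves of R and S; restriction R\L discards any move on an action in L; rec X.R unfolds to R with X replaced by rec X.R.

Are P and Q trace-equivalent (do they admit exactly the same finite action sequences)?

P's transition system — 6 states:
  s0 = c.(0 | 0) | c.a.0 | —c→ s1, —c→ s2
  s1 = 0 | 0 | c.a.0 | —c→ s3
  s2 = c.(0 | 0) | a.0 | —a→ s4, —c→ s3
  s3 = 0 | 0 | a.0 | —a→ s5
  s4 = c.(0 | 0) | 0 | —c→ s5
  s5 = 0 | 0 | 0 | (no moves)
Q's transition system — 6 states:
  t0 = (0 + c.(0 | 0)) | c.a.0 | —c→ t1, —c→ t2
  t1 = (0 + c.(0 | 0)) | a.0 | —a→ t3, —c→ t4
  t2 = 0 | 0 | c.a.0 | —c→ t4
  t3 = (0 + c.(0 | 0)) | 0 | —c→ t5
  t4 = 0 | 0 | a.0 | —a→ t5
  t5 = 0 | 0 | 0 | (no moves)
Coarsest stable partition (strong bisimilarity classes):
  B0 = {s0, t0}
  B1 = {s1, t2}
  B2 = {s3, t4}
  B3 = {s5, t5}
  B4 = {s2, t1}
  B5 = {s4, t3}
s0 ∈ B0, t0 ∈ B0 → same block
Bisimilar ⇒ trace-equivalent.

trace-equivalent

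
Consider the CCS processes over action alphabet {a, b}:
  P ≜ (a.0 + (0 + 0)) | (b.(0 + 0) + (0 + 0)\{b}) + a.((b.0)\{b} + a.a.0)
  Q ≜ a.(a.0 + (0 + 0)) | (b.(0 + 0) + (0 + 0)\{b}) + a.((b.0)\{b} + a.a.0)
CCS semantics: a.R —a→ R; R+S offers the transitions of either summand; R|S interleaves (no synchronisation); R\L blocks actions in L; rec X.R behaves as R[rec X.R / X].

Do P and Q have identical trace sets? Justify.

traces(P) ≠ traces(Q) — witness ⟨aab⟩

P's transition system — 7 states:
  p0 = (a.0 + (0 + 0)) | (b.(0 + 0) + (0 + 0)\{b}) + a.((b.0)\{b} + a.a.0) :: -a-> p1, -a-> p2, -b-> p3
  p1 = (b.0)\{b} + a.a.0 :: -a-> p4
  p2 = 0 | (b.(0 + 0) + (0 + 0)\{b}) :: -b-> p5
  p3 = (a.0 + (0 + 0)) | (0 + 0) :: -a-> p5
  p4 = a.0 :: -a-> p6
  p5 = 0 | (0 + 0) :: stopped
  p6 = 0 :: stopped
Q's transition system — 9 states:
  q0 = a.(a.0 + (0 + 0)) | (b.(0 + 0) + (0 + 0)\{b}) + a.((b.0)\{b} + a.a.0) :: -a-> q1, -a-> q2, -b-> q3
  q1 = (a.0 + (0 + 0)) | (b.(0 + 0) + (0 + 0)\{b}) :: -a-> q4, -b-> q5
  q2 = (b.0)\{b} + a.a.0 :: -a-> q6
  q3 = a.(a.0 + (0 + 0)) | (0 + 0) :: -a-> q5
  q4 = 0 | (b.(0 + 0) + (0 + 0)\{b}) :: -b-> q7
  q5 = (a.0 + (0 + 0)) | (0 + 0) :: -a-> q7
  q6 = a.0 :: -a-> q8
  q7 = 0 | (0 + 0) :: stopped
  q8 = 0 :: stopped
Run σ = ⟨aab⟩ on Q: start {q0}
  [1] a ⇒ {q1, q2}
  [2] a ⇒ {q4, q6}
  [3] b ⇒ {q7}
  — Q admits the full trace.
Run σ = ⟨aab⟩ on P: start {p0}
  [1] a ⇒ {p1, p2}
  [2] a ⇒ {p4}
  [3] b ⇒ ∅ (P stuck)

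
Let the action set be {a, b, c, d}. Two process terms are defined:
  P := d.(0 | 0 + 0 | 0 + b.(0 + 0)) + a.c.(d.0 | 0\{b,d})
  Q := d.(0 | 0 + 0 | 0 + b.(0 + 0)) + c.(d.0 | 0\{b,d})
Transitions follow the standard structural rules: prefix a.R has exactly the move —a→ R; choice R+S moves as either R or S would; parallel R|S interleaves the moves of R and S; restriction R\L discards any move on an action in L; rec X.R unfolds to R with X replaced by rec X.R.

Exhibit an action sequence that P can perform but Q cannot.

a

LTS(P): 6 reachable states
  p0 = d.(0 | 0 + 0 | 0 + b.(0 + 0)) + a.c.(d.0 | 0\{b,d}) has moves -a-> p1, -d-> p2
  p1 = c.(d.0 | 0\{b,d}) has moves -c-> p3
  p2 = 0 | 0 + 0 | 0 + b.(0 + 0) has moves -b-> p4
  p3 = d.0 | 0\{b,d} has moves -d-> p5
  p4 = 0 + 0 has moves ∅
  p5 = 0 | 0\{b,d} has moves ∅
LTS(Q): 5 reachable states
  q0 = d.(0 | 0 + 0 | 0 + b.(0 + 0)) + c.(d.0 | 0\{b,d}) has moves -c-> q1, -d-> q2
  q1 = d.0 | 0\{b,d} has moves -d-> q3
  q2 = 0 | 0 + 0 | 0 + b.(0 + 0) has moves -b-> q4
  q3 = 0 | 0\{b,d} has moves ∅
  q4 = 0 + 0 has moves ∅
Trace ⟨a⟩ through P, begin at {p0}:
  step 1 (a): {p1}
  — P admits the full trace.
Trace ⟨a⟩ through Q, begin at {q0}:
  step 1 (a): no successor for Q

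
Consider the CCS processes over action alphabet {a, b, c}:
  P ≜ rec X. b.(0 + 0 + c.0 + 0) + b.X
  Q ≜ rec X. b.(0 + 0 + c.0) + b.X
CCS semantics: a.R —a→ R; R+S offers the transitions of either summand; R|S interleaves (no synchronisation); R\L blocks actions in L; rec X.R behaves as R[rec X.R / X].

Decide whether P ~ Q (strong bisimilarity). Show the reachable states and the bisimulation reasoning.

P ~ Q

P's transition system — 3 states:
  p0 = rec X. b.(0 + 0 + c.0 + 0) + b.X | =b=> p0, =b=> p1
  p1 = 0 + 0 + c.0 + 0 | =c=> p2
  p2 = 0 | ∅
Q's transition system — 3 states:
  q0 = rec X. b.(0 + 0 + c.0) + b.X | =b=> q0, =b=> q1
  q1 = 0 + 0 + c.0 | =c=> q2
  q2 = 0 | ∅
Bisimilarity quotient blocks:
  B0 = {p0, q0}
  B1 = {p1, q1}
  B2 = {p2, q2}
p0 ∈ B0, q0 ∈ B0 → same block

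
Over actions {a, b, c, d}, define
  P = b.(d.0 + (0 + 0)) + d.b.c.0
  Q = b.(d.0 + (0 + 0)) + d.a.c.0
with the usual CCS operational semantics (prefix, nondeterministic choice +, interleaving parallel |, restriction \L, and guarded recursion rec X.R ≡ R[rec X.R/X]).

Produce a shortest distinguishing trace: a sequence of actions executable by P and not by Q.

db

Reachable graph of P (5 states):
  s0 = b.(d.0 + (0 + 0)) + d.b.c.0 ⊢ -b-> s1, -d-> s2
  s1 = d.0 + (0 + 0) ⊢ -d-> s3
  s2 = b.c.0 ⊢ -b-> s4
  s3 = 0 ⊢ (no moves)
  s4 = c.0 ⊢ -c-> s3
Reachable graph of Q (5 states):
  t0 = b.(d.0 + (0 + 0)) + d.a.c.0 ⊢ -b-> t1, -d-> t2
  t1 = d.0 + (0 + 0) ⊢ -d-> t3
  t2 = a.c.0 ⊢ -a-> t4
  t3 = 0 ⊢ (no moves)
  t4 = c.0 ⊢ -c-> t3
Trace ⟨db⟩ through P, begin at {s0}:
  step 1 (d): {s2}
  step 2 (b): {s4}
  P completes σ.
Trace ⟨db⟩ through Q, begin at {t0}:
  step 1 (d): {t2}
  step 2 (b): ∅  — Q cannot continue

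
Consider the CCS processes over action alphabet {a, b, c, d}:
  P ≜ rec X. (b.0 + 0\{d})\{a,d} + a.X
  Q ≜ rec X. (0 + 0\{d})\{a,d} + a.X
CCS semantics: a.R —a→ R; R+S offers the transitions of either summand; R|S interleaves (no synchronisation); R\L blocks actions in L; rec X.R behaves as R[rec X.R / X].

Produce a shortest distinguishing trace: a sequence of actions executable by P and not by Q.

b

P's transition system — 2 states:
  m0 = rec X. (b.0 + 0\{d})\{a,d} + a.X has moves =a=> m0, =b=> m1
  m1 = 0\{a,d} has moves deadlocked
Q's transition system — 1 states:
  n0 = rec X. (0 + 0\{d})\{a,d} + a.X has moves =a=> n0
Run σ = ⟨b⟩ on P: start {m0}
  after b @ step 1: {m1}
  — P admits the full trace.
Run σ = ⟨b⟩ on Q: start {n0}
  after b @ step 1: no successor for Q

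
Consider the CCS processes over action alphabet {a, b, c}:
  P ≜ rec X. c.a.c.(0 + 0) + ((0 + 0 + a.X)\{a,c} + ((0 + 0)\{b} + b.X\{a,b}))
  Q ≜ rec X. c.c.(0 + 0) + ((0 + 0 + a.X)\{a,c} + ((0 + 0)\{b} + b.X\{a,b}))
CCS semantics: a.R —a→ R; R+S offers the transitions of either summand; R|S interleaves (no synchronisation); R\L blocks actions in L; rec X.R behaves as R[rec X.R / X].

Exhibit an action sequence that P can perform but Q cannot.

ca

Reachable graph of P (6 states):
  m0 = rec X. c.a.c.(0 + 0) + ((0 + 0 + a.X)\{a,c} + ((0 + 0)\{b} + b.X\{a,b})) has moves —b→ m1, —c→ m2
  m1 = (rec X. c.a.c.(0 + 0) + ((0 + 0 + a.X)\{a,c} + ((0 + 0)\{b} + b.X\{a,b})))\{a,b} has moves —c→ m3
  m2 = a.c.(0 + 0) has moves —a→ m4
  m3 = (a.c.(0 + 0))\{a,b} has moves (no moves)
  m4 = c.(0 + 0) has moves —c→ m5
  m5 = 0 + 0 has moves (no moves)
Reachable graph of Q (6 states):
  n0 = rec X. c.c.(0 + 0) + ((0 + 0 + a.X)\{a,c} + ((0 + 0)\{b} + b.X\{a,b})) has moves —b→ n1, —c→ n2
  n1 = (rec X. c.c.(0 + 0) + ((0 + 0 + a.X)\{a,c} + ((0 + 0)\{b} + b.X\{a,b})))\{a,b} has moves —c→ n3
  n2 = c.(0 + 0) has moves —c→ n4
  n3 = (c.(0 + 0))\{a,b} has moves —c→ n5
  n4 = 0 + 0 has moves (no moves)
  n5 = (0 + 0)\{a,b} has moves (no moves)
Trace ⟨ca⟩ through P, begin at {m0}:
  step 1 (c): {m2}
  step 2 (a): {m4}
  ✓ P
Trace ⟨ca⟩ through Q, begin at {n0}:
  step 1 (c): {n2}
  step 2 (a): no successor for Q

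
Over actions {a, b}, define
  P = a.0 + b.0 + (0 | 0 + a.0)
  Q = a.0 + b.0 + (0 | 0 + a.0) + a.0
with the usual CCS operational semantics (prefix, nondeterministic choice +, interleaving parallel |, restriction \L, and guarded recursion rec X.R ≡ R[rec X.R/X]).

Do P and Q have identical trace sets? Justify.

trace-equivalent

LTS(P): 2 reachable states
  s0 = a.0 + b.0 + (0 | 0 + a.0) → -a-> s1, -b-> s1
  s1 = 0 → stopped
LTS(Q): 2 reachable states
  t0 = a.0 + b.0 + (0 | 0 + a.0) + a.0 → -a-> t1, -b-> t1
  t1 = 0 → stopped
Bisimilarity quotient blocks:
  B0 = {s0, t0}
  B1 = {s1, t1}
s0 ∈ B0, t0 ∈ B0 → same block
Bisimilar ⇒ trace-equivalent.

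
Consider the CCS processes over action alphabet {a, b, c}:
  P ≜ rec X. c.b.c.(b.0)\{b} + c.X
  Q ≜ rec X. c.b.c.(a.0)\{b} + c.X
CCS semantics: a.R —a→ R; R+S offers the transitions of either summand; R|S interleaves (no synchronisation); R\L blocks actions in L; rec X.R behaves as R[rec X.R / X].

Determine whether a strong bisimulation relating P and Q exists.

P's transition system — 4 states:
  m0 = rec X. c.b.c.(b.0)\{b} + c.X :: —c→ m0, —c→ m1
  m1 = b.c.(b.0)\{b} :: —b→ m2
  m2 = c.(b.0)\{b} :: —c→ m3
  m3 = (b.0)\{b} :: (no moves)
Q's transition system — 5 states:
  n0 = rec X. c.b.c.(a.0)\{b} + c.X :: —c→ n0, —c→ n1
  n1 = b.c.(a.0)\{b} :: —b→ n2
  n2 = c.(a.0)\{b} :: —c→ n3
  n3 = (a.0)\{b} :: —a→ n4
  n4 = 0\{b} :: (no moves)
Bisimilarity quotient blocks:
  B0 = {m0}
  B1 = {m1}
  B2 = {m2}
  B3 = {m3, n4}
  B4 = {n0}
  B5 = {n1}
  B6 = {n2}
  B7 = {n3}
m0 ∈ B0, n0 ∈ B4 → different blocks

P ≁ Q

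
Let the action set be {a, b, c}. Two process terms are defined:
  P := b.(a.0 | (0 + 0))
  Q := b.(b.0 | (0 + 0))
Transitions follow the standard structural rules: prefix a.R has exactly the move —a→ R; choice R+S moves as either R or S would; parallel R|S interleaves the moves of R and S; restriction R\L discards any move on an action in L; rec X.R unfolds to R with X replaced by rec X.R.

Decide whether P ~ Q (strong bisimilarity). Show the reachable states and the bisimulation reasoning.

LTS(P): 3 reachable states
  s0 = b.(a.0 | (0 + 0)) has moves =b=> s1
  s1 = a.0 | (0 + 0) has moves =a=> s2
  s2 = 0 | (0 + 0) has moves (no moves)
LTS(Q): 3 reachable states
  t0 = b.(b.0 | (0 + 0)) has moves =b=> t1
  t1 = b.0 | (0 + 0) has moves =b=> t2
  t2 = 0 | (0 + 0) has moves (no moves)
Bisimilarity quotient blocks:
  B0 = {s0}
  B1 = {s1}
  B2 = {s2, t2}
  B3 = {t0}
  B4 = {t1}
s0 ∈ B0, t0 ∈ B3 → different blocks

NO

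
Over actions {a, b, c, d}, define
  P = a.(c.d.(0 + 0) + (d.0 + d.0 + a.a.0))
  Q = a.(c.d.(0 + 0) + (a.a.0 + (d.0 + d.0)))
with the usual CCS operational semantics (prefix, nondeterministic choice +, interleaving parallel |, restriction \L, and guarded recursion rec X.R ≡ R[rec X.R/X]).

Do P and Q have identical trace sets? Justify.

YES

P's transition system — 6 states:
  s0 = a.(c.d.(0 + 0) + (d.0 + d.0 + a.a.0)) ⊢ -a-> s1
  s1 = c.d.(0 + 0) + (d.0 + d.0 + a.a.0) ⊢ -a-> s2, -c-> s3, -d-> s4
  s2 = a.0 ⊢ -a-> s4
  s3 = d.(0 + 0) ⊢ -d-> s5
  s4 = 0 ⊢ stopped
  s5 = 0 + 0 ⊢ stopped
Q's transition system — 6 states:
  t0 = a.(c.d.(0 + 0) + (a.a.0 + (d.0 + d.0))) ⊢ -a-> t1
  t1 = c.d.(0 + 0) + (a.a.0 + (d.0 + d.0)) ⊢ -a-> t2, -c-> t3, -d-> t4
  t2 = a.0 ⊢ -a-> t4
  t3 = d.(0 + 0) ⊢ -d-> t5
  t4 = 0 ⊢ stopped
  t5 = 0 + 0 ⊢ stopped
Partition-refinement fixed point:
  B0 = {s0, t0}
  B1 = {s1, t1}
  B2 = {s3, t3}
  B3 = {s4, s5, t4, t5}
  B4 = {s2, t2}
s0 ∈ B0, t0 ∈ B0 → same block
Bisimilar ⇒ trace-equivalent.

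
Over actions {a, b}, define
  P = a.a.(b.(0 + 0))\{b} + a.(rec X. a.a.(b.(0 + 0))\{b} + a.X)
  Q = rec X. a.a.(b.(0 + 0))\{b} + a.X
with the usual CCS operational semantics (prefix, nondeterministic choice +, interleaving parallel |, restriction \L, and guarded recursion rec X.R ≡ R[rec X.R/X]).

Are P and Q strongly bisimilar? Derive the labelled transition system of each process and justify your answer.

P's transition system — 4 states:
  u0 = a.a.(b.(0 + 0))\{b} + a.(rec X. a.a.(b.(0 + 0))\{b} + a.X) :: =a=> u1, =a=> u2
  u1 = a.(b.(0 + 0))\{b} :: =a=> u3
  u2 = rec X. a.a.(b.(0 + 0))\{b} + a.X :: =a=> u1, =a=> u2
  u3 = (b.(0 + 0))\{b} :: stopped
Q's transition system — 3 states:
  v0 = rec X. a.a.(b.(0 + 0))\{b} + a.X :: =a=> v0, =a=> v1
  v1 = a.(b.(0 + 0))\{b} :: =a=> v2
  v2 = (b.(0 + 0))\{b} :: stopped
Coarsest stable partition (strong bisimilarity classes):
  B0 = {u0, u2, v0}
  B1 = {u1, v1}
  B2 = {u3, v2}
u0 ∈ B0, v0 ∈ B0 → same block

YES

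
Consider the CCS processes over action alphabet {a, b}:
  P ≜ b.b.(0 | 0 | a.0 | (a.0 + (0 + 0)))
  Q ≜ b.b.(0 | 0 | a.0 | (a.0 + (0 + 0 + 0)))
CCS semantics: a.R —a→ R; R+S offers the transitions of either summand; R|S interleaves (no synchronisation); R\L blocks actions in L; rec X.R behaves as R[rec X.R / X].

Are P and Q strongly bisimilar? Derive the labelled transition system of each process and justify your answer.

LTS(P): 6 reachable states
  u0 = b.b.(0 | 0 | a.0 | (a.0 + (0 + 0))) → -b-> u1
  u1 = b.(0 | 0 | a.0 | (a.0 + (0 + 0))) → -b-> u2
  u2 = 0 | 0 | a.0 | (a.0 + (0 + 0)) → -a-> u3, -a-> u4
  u3 = 0 | 0 | 0 | (a.0 + (0 + 0)) → -a-> u5
  u4 = 0 | 0 | a.0 | 0 → -a-> u5
  u5 = 0 | 0 | 0 | 0 → (no moves)
LTS(Q): 6 reachable states
  v0 = b.b.(0 | 0 | a.0 | (a.0 + (0 + 0 + 0))) → -b-> v1
  v1 = b.(0 | 0 | a.0 | (a.0 + (0 + 0 + 0))) → -b-> v2
  v2 = 0 | 0 | a.0 | (a.0 + (0 + 0 + 0)) → -a-> v3, -a-> v4
  v3 = 0 | 0 | 0 | (a.0 + (0 + 0 + 0)) → -a-> v5
  v4 = 0 | 0 | a.0 | 0 → -a-> v5
  v5 = 0 | 0 | 0 | 0 → (no moves)
Partition-refinement fixed point:
  B0 = {u0, v0}
  B1 = {u1, v1}
  B2 = {u2, v2}
  B3 = {u3, u4, v3, v4}
  B4 = {u5, v5}
u0 ∈ B0, v0 ∈ B0 → same block

bisimilar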